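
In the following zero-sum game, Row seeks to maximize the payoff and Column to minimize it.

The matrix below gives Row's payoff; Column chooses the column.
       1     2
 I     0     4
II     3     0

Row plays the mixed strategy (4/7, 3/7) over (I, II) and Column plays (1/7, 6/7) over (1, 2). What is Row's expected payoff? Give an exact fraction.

Against (1/7, 6/7), each row's expected payoff is I: 24/7; II: 3/7.
Taking the (4/7, 3/7)-weighted average: (4/7)·(24/7) + (3/7)·(3/7) = 15/7.

15/7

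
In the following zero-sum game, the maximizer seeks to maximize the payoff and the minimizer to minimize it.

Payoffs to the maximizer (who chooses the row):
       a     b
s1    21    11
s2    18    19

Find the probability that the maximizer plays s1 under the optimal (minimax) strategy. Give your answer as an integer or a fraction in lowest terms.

1/11

Row minima are 11 and 18, so the maximizer's maximin is 18; column maxima are 21 and 19, so the minimizer's minimax is 19. These differ, so the equilibrium is in mixed strategies.
Let the maximizer play s1 with probability p. The minimizer is indifferent when 21p + 18(1−p) = 11p + 19(1−p), giving p = 1/11.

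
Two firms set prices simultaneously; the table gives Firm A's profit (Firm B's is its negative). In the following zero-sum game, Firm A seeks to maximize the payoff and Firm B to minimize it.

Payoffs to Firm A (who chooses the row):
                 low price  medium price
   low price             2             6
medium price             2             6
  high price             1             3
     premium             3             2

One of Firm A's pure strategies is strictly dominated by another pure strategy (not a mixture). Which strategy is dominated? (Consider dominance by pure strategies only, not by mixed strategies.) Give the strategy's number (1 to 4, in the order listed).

Compare high price with low price: 2 > 1, 6 > 3.
So low price strictly dominates high price for Firm A; high price is strictly dominated.

3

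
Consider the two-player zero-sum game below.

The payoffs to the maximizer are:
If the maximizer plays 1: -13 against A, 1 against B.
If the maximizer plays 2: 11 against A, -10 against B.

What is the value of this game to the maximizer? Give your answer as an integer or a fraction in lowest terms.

Row minima are -13 and -10, so the maximizer's maximin is -10; column maxima are 11 and 1, so the minimizer's minimax is 1. These differ, so the equilibrium is in mixed strategies.
Let the maximizer play 1 with probability p. The minimizer is indifferent when −13p + 11(1−p) = p − 10(1−p), giving p = 3/5.
Let the minimizer play A with probability q. The maximizer is indifferent when −13q + (1−q) = 11q − 10(1−q), giving q = 11/35.
The value is -13·(11/35) + (1)·(24/35) = -17/5.

-17/5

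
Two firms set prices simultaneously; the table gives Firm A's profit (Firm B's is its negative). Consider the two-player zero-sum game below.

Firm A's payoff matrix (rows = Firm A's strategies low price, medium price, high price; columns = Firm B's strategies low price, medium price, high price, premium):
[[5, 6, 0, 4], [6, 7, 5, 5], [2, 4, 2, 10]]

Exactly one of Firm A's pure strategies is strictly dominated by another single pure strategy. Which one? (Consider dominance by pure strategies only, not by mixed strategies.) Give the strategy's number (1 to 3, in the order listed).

Compare low price with medium price: 6 > 5, 7 > 6, 5 > 0, 5 > 4.
So medium price strictly dominates low price for Firm A; low price is strictly dominated.

1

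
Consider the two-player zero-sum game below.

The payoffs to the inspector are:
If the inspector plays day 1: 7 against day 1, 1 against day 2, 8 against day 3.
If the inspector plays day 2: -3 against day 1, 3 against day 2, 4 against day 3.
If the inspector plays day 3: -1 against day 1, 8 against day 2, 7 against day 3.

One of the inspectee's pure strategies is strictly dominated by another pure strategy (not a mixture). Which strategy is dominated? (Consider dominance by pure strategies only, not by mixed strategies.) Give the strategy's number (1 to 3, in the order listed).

The inspectee prefers columns that give the inspector less. Compare day 3 with day 1: 7 < 8, -3 < 4, -1 < 7.
So day 1 strictly dominates day 3 for the inspectee; day 3 is strictly dominated.

3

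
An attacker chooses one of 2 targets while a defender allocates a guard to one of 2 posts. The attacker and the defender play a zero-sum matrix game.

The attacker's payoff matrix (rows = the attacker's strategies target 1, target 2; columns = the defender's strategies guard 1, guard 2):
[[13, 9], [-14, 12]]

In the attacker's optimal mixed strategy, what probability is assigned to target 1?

Row minima are 9 and -14, so the attacker's maximin is 9; column maxima are 13 and 12, so the defender's minimax is 12. These differ, so the equilibrium is in mixed strategies.
Let the attacker play target 1 with probability p. The defender is indifferent when 13p − 14(1−p) = 9p + 12(1−p), giving p = 13/15.

13/15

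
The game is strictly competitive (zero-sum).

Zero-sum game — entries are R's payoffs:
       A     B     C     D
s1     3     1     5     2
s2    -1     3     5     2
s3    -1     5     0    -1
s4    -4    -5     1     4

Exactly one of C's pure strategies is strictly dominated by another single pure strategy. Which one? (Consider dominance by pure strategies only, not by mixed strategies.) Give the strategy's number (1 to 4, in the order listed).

3

C prefers columns that give R less. Compare C with A: 3 < 5, -1 < 5, -1 < 0, -4 < 1.
So A strictly dominates C for C; C is strictly dominated.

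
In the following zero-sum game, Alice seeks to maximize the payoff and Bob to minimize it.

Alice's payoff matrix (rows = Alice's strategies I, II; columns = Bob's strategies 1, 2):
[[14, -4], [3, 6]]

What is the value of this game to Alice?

32/7

Row minima are -4 and 3, so Alice's maximin is 3; column maxima are 14 and 6, so Bob's minimax is 6. These differ, so the equilibrium is in mixed strategies.
Let Alice play I with probability p. Bob is indifferent when 14p + 3(1−p) = −4p + 6(1−p), giving p = 1/7.
Let Bob play 1 with probability q. Alice is indifferent when 14q − 4(1−q) = 3q + 6(1−q), giving q = 10/21.
The value is 14·(10/21) + (-4)·(11/21) = 32/7.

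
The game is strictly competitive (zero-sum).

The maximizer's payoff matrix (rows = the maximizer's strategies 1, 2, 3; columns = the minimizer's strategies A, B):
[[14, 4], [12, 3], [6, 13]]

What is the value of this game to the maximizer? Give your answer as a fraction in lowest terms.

158/17

Row 2 is strictly dominated by row 1, so the maximizer never plays it.
The remaining 2×2 game on (1, 3) × (A, B) has no saddle point. Let the maximizer play 1 with probability p; indifference gives 14p + 6(1−p) = 4p + 13(1−p), so p = 7/17.
Similarly the minimizer's optimal q on A is 9/17, and the value is 14·(9/17) + (4)·(8/17) = 158/17.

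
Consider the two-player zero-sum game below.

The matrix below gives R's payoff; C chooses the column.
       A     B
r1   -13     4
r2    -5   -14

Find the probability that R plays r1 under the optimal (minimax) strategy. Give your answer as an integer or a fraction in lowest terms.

9/26

Row minima are -13 and -14, so R's maximin is -13; column maxima are -5 and 4, so C's minimax is -5. These differ, so the equilibrium is in mixed strategies.
Let R play r1 with probability p. C is indifferent when −13p − 5(1−p) = 4p − 14(1−p), giving p = 9/26.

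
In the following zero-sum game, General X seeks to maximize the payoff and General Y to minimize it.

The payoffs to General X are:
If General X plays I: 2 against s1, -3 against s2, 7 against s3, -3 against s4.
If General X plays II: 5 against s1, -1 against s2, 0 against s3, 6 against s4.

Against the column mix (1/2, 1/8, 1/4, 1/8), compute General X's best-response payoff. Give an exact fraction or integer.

I: (2)·(1/2) + (-3)·(1/8) + (7)·(1/4) + (-3)·(1/8) = 2.
II: (5)·(1/2) + (-1)·(1/8) + (0)·(1/4) + (6)·(1/8) = 25/8.
The best pure response is II with expected payoff 25/8.

25/8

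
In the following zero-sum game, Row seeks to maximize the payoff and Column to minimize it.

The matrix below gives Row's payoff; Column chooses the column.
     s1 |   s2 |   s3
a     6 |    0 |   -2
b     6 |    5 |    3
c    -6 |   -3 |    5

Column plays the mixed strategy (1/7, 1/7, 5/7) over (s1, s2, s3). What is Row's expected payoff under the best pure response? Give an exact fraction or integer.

26/7

a: (6)·(1/7) + (0)·(1/7) + (-2)·(5/7) = -4/7.
b: (6)·(1/7) + (5)·(1/7) + (3)·(5/7) = 26/7.
c: (-6)·(1/7) + (-3)·(1/7) + (5)·(5/7) = 16/7.
The best pure response is b with expected payoff 26/7.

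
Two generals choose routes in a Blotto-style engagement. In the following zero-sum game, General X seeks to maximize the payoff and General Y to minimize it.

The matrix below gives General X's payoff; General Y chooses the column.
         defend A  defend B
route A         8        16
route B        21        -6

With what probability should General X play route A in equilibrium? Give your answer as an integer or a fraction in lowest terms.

27/35

Row minima are 8 and -6, so General X's maximin is 8; column maxima are 21 and 16, so General Y's minimax is 16. These differ, so the equilibrium is in mixed strategies.
Let General X play route A with probability p. General Y is indifferent when 8p + 21(1−p) = 16p − 6(1−p), giving p = 27/35.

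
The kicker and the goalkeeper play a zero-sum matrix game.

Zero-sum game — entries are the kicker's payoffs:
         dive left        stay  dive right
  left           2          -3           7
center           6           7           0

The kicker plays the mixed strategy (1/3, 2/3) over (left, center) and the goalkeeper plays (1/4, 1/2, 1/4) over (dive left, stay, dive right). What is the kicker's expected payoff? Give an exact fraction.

43/12

Against (1/4, 1/2, 1/4), each row's expected payoff is left: 3/4; center: 5.
Taking the (1/3, 2/3)-weighted average: (1/3)·(3/4) + (2/3)·(5) = 43/12.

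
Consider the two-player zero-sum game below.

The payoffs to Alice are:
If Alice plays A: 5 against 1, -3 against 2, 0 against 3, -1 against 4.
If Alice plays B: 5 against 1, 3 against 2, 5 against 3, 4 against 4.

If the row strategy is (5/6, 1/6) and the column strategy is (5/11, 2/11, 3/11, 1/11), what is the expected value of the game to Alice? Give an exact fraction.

70/33

Against (5/11, 2/11, 3/11, 1/11), each row's expected payoff is A: 18/11; B: 50/11.
Taking the (5/6, 1/6)-weighted average: (5/6)·(18/11) + (1/6)·(50/11) = 70/33.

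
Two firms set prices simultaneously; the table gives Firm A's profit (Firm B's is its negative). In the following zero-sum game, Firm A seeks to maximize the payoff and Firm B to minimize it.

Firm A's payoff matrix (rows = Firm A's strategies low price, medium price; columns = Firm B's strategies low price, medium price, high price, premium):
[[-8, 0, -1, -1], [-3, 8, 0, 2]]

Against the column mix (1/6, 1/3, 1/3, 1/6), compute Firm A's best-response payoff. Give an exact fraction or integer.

5/2

low price: (-8)·(1/6) + (0)·(1/3) + (-1)·(1/3) + (-1)·(1/6) = -11/6.
medium price: (-3)·(1/6) + (8)·(1/3) + (0)·(1/3) + (2)·(1/6) = 5/2.
The best pure response is medium price with expected payoff 5/2.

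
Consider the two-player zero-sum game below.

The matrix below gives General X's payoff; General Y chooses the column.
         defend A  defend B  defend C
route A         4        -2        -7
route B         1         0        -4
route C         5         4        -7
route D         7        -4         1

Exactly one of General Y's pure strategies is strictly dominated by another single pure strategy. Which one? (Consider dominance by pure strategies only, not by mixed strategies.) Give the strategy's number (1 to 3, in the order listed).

1

General Y prefers columns that give General X less. Compare defend A with defend B: -2 < 4, 0 < 1, 4 < 5, -4 < 7.
So defend B strictly dominates defend A for General Y; defend A is strictly dominated.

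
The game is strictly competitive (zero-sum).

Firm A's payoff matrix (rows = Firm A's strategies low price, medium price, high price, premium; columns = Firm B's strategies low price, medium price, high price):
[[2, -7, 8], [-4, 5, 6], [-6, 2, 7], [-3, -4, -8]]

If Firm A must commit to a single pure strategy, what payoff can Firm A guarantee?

The worst-case payoff for each row is low price: -7, medium price: -4, high price: -6, premium: -8.
The best of these is -4.

-4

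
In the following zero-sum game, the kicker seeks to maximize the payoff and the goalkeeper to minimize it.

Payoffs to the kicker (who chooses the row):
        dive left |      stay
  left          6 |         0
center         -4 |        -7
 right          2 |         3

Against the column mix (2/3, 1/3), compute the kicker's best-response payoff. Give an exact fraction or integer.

left: (6)·(2/3) + (0)·(1/3) = 4.
center: (-4)·(2/3) + (-7)·(1/3) = -5.
right: (2)·(2/3) + (3)·(1/3) = 7/3.
The best pure response is left with expected payoff 4.

4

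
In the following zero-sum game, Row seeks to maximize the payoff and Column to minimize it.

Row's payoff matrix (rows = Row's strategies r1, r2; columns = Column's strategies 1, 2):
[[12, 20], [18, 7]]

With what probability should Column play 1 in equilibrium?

13/19

Row minima are 12 and 7, so Row's maximin is 12; column maxima are 18 and 20, so Column's minimax is 18. These differ, so the equilibrium is in mixed strategies.
Let Column play 1 with probability q. Row is indifferent when 12q + 20(1−q) = 18q + 7(1−q), giving q = 13/19.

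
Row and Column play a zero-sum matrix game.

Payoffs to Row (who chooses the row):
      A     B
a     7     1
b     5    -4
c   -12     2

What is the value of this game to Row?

Row b is strictly dominated by row a, so Row never plays it.
The remaining 2×2 game on (a, c) × (A, B) has no saddle point. Let Row play a with probability p; indifference gives 7p − 12(1−p) = p + 2(1−p), so p = 7/10.
Similarly Column's optimal q on A is 1/20, and the value is 7·(1/20) + (1)·(19/20) = 13/10.

13/10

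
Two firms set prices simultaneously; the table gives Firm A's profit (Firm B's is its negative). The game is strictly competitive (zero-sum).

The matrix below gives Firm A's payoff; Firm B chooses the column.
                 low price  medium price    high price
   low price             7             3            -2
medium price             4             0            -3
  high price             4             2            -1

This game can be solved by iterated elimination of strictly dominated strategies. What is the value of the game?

-1

Row medium price is strictly dominated by row low price (7>4, 3>0, -2>-3); eliminate medium price.
Column medium price is strictly dominated by high price for Firm B (-2<3, -1<2); eliminate medium price.
Column low price is strictly dominated by high price for Firm B (-2<7, -1<4); eliminate low price.
Row low price is strictly dominated by row high price (-1>-2); eliminate low price.
Only (high price, high price) remains, with payoff -1.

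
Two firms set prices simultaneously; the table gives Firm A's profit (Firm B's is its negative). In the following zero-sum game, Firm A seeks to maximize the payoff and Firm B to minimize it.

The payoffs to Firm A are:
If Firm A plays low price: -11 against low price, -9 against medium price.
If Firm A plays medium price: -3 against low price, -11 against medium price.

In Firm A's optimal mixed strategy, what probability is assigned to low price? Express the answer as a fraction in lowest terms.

4/5

Row minima are -11 and -11, so Firm A's maximin is -11; column maxima are -3 and -9, so Firm B's minimax is -9. These differ, so the equilibrium is in mixed strategies.
Let Firm A play low price with probability p. Firm B is indifferent when −11p − 3(1−p) = −9p − 11(1−p), giving p = 4/5.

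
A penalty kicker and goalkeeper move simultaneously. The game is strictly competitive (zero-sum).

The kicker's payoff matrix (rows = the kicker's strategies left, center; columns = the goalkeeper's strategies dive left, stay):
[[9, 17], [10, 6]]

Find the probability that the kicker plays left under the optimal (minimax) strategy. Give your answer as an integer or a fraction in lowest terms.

1/3

Row minima are 9 and 6, so the kicker's maximin is 9; column maxima are 10 and 17, so the goalkeeper's minimax is 10. These differ, so the equilibrium is in mixed strategies.
Let the kicker play left with probability p. The goalkeeper is indifferent when 9p + 10(1−p) = 17p + 6(1−p), giving p = 1/3.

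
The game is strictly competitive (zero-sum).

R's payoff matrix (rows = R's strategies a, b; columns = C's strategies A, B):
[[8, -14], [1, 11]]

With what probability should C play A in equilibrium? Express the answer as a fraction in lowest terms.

25/32

Row minima are -14 and 1, so R's maximin is 1; column maxima are 8 and 11, so C's minimax is 8. These differ, so the equilibrium is in mixed strategies.
Let C play A with probability q. R is indifferent when 8q − 14(1−q) = q + 11(1−q), giving q = 25/32.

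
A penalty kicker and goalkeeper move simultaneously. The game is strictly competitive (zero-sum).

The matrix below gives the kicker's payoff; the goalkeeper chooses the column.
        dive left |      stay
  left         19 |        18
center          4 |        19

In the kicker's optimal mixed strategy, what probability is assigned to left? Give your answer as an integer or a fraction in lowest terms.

Row minima are 18 and 4, so the kicker's maximin is 18; column maxima are 19 and 19, so the goalkeeper's minimax is 19. These differ, so the equilibrium is in mixed strategies.
Let the kicker play left with probability p. The goalkeeper is indifferent when 19p + 4(1−p) = 18p + 19(1−p), giving p = 15/16.

15/16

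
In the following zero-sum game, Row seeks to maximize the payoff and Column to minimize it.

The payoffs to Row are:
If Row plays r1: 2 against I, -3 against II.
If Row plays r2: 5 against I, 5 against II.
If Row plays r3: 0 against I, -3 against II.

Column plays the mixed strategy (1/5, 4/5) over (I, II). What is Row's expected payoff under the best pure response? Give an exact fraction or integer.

5

r1: (2)·(1/5) + (-3)·(4/5) = -2.
r2: (5)·(1/5) + (5)·(4/5) = 5.
r3: (0)·(1/5) + (-3)·(4/5) = -12/5.
The best pure response is r2 with expected payoff 5.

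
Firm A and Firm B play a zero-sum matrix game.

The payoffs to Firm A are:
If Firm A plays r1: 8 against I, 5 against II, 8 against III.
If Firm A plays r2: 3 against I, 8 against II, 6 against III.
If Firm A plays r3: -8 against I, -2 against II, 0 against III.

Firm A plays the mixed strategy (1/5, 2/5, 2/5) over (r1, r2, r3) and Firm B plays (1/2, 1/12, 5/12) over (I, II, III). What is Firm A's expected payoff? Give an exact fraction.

Against (1/2, 1/12, 5/12), each row's expected payoff is r1: 31/4; r2: 14/3; r3: -25/6.
Taking the (1/5, 2/5, 2/5)-weighted average: (1/5)·(31/4) + (2/5)·(14/3) + (2/5)·(-25/6) = 7/4.

7/4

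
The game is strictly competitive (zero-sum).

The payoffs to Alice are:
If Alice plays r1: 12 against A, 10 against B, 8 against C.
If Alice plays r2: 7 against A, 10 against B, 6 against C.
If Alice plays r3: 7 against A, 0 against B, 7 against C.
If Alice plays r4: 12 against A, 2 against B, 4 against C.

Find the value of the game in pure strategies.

8

Row minima: 8, 6, 0, 2 → Alice's maximin is 8.
Column maxima: 12, 10, 8 → Bob's minimax is 8.
They coincide at (r1, C), so the value is 8.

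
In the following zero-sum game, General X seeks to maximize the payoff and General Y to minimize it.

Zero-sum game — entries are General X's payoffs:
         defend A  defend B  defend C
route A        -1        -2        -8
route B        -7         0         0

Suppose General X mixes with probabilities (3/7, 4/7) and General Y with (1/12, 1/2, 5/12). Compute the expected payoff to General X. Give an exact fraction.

-187/84

Against (1/12, 1/2, 5/12), each row's expected payoff is route A: -53/12; route B: -7/12.
Taking the (3/7, 4/7)-weighted average: (3/7)·(-53/12) + (4/7)·(-7/12) = -187/84.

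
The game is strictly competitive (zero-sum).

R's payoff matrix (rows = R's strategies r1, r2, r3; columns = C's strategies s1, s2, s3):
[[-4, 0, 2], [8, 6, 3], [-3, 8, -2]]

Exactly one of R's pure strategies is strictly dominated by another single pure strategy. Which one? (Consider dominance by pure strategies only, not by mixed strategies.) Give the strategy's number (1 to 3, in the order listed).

1

Compare r1 with r2: 8 > -4, 6 > 0, 3 > 2.
So r2 strictly dominates r1 for R; r1 is strictly dominated.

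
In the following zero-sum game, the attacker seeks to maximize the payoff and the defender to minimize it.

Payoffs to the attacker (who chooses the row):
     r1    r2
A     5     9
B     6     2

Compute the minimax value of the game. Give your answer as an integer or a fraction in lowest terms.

11/2

Row minima are 5 and 2, so the attacker's maximin is 5; column maxima are 6 and 9, so the defender's minimax is 6. These differ, so the equilibrium is in mixed strategies.
Let the attacker play A with probability p. The defender is indifferent when 5p + 6(1−p) = 9p + 2(1−p), giving p = 1/2.
Let the defender play r1 with probability q. The attacker is indifferent when 5q + 9(1−q) = 6q + 2(1−q), giving q = 7/8.
The value is 5·(7/8) + (9)·(1/8) = 11/2.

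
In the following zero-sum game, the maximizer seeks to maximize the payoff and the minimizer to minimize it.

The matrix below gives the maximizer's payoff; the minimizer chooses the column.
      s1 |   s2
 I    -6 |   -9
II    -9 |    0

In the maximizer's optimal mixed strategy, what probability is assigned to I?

3/4

Row minima are -9 and -9, so the maximizer's maximin is -9; column maxima are -6 and 0, so the minimizer's minimax is -6. These differ, so the equilibrium is in mixed strategies.
Let the maximizer play I with probability p. The minimizer is indifferent when −6p − 9(1−p) = −9p, giving p = 3/4.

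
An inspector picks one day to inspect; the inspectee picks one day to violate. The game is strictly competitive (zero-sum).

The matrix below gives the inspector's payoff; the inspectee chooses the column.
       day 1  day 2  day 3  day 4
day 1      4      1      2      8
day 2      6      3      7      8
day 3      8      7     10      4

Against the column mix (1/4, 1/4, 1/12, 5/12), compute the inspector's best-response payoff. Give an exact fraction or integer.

day 1: (4)·(1/4) + (1)·(1/4) + (2)·(1/12) + (8)·(5/12) = 19/4.
day 2: (6)·(1/4) + (3)·(1/4) + (7)·(1/12) + (8)·(5/12) = 37/6.
day 3: (8)·(1/4) + (7)·(1/4) + (10)·(1/12) + (4)·(5/12) = 25/4.
The best pure response is day 3 with expected payoff 25/4.

25/4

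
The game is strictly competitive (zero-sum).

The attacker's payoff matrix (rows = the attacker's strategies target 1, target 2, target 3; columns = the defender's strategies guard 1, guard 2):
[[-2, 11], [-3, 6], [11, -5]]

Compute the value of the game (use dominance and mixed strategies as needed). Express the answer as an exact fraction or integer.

Row target 2 is strictly dominated by row target 1, so the attacker never plays it.
The remaining 2×2 game on (target 1, target 3) × (guard 1, guard 2) has no saddle point. Let the attacker play target 1 with probability p; indifference gives −2p + 11(1−p) = 11p − 5(1−p), so p = 16/29.
Similarly the defender's optimal q on guard 1 is 16/29, and the value is -2·(16/29) + (11)·(13/29) = 111/29.

111/29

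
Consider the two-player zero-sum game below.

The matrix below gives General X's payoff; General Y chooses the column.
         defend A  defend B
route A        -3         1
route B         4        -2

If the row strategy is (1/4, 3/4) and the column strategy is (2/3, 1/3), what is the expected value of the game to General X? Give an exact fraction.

13/12

Against (2/3, 1/3), each row's expected payoff is route A: -5/3; route B: 2.
Taking the (1/4, 3/4)-weighted average: (1/4)·(-5/3) + (3/4)·(2) = 13/12.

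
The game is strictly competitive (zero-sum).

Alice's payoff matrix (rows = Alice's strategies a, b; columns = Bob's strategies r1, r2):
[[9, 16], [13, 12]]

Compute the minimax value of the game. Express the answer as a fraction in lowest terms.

25/2

Row minima are 9 and 12, so Alice's maximin is 12; column maxima are 13 and 16, so Bob's minimax is 13. These differ, so the equilibrium is in mixed strategies.
Let Alice play a with probability p. Bob is indifferent when 9p + 13(1−p) = 16p + 12(1−p), giving p = 1/8.
Let Bob play r1 with probability q. Alice is indifferent when 9q + 16(1−q) = 13q + 12(1−q), giving q = 1/2.
The value is 9·(1/2) + (16)·(1/2) = 25/2.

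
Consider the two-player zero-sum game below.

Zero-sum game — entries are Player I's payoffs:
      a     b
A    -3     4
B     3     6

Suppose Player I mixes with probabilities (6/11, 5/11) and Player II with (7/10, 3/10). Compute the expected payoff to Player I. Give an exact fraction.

Against (7/10, 3/10), each row's expected payoff is A: -9/10; B: 39/10.
Taking the (6/11, 5/11)-weighted average: (6/11)·(-9/10) + (5/11)·(39/10) = 141/110.

141/110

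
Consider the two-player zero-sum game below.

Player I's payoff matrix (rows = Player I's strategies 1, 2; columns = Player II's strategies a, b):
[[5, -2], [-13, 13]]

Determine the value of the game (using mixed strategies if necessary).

Row minima are -2 and -13, so Player I's maximin is -2; column maxima are 5 and 13, so Player II's minimax is 5. These differ, so the equilibrium is in mixed strategies.
Let Player I play 1 with probability p. Player II is indifferent when 5p − 13(1−p) = −2p + 13(1−p), giving p = 26/33.
Let Player II play a with probability q. Player I is indifferent when 5q − 2(1−q) = −13q + 13(1−q), giving q = 5/11.
The value is 5·(5/11) + (-2)·(6/11) = 13/11.

13/11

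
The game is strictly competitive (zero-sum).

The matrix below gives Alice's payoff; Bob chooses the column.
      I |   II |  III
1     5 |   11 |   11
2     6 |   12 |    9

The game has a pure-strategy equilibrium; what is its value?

Row minima: 5, 6 → Alice's maximin is 6.
Column maxima: 6, 12, 11 → Bob's minimax is 6.
They coincide at (2, I), so the value is 6.

6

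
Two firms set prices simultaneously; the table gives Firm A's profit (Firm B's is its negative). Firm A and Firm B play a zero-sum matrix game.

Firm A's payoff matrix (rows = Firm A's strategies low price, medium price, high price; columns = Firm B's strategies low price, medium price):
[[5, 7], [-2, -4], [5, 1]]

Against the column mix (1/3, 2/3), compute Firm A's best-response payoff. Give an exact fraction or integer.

low price: (5)·(1/3) + (7)·(2/3) = 19/3.
medium price: (-2)·(1/3) + (-4)·(2/3) = -10/3.
high price: (5)·(1/3) + (1)·(2/3) = 7/3.
The best pure response is low price with expected payoff 19/3.

19/3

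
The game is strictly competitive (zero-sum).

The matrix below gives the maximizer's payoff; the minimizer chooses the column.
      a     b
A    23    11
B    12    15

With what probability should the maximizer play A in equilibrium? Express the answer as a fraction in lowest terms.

Row minima are 11 and 12, so the maximizer's maximin is 12; column maxima are 23 and 15, so the minimizer's minimax is 15. These differ, so the equilibrium is in mixed strategies.
Let the maximizer play A with probability p. The minimizer is indifferent when 23p + 12(1−p) = 11p + 15(1−p), giving p = 1/5.

1/5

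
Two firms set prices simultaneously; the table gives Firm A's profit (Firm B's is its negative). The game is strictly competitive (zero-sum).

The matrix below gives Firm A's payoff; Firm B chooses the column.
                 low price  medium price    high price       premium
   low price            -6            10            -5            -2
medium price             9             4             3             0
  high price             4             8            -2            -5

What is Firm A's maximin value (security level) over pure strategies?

0

The worst-case payoff for each row is low price: -6, medium price: 0, high price: -5.
The best of these is 0.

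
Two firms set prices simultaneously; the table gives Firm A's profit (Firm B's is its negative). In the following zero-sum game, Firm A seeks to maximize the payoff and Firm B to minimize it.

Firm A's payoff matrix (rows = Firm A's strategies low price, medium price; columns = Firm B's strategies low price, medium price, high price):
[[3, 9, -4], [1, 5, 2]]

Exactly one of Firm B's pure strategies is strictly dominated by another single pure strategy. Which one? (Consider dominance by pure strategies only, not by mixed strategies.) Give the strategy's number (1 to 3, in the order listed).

2

Firm B prefers columns that give Firm A less. Compare medium price with low price: 3 < 9, 1 < 5.
So low price strictly dominates medium price for Firm B; medium price is strictly dominated.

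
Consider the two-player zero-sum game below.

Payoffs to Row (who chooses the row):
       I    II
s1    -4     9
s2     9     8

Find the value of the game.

Row minima are -4 and 8, so Row's maximin is 8; column maxima are 9 and 9, so Column's minimax is 9. These differ, so the equilibrium is in mixed strategies.
Let Row play s1 with probability p. Column is indifferent when −4p + 9(1−p) = 9p + 8(1−p), giving p = 1/14.
Let Column play I with probability q. Row is indifferent when −4q + 9(1−q) = 9q + 8(1−q), giving q = 1/14.
The value is -4·(1/14) + (9)·(13/14) = 113/14.

113/14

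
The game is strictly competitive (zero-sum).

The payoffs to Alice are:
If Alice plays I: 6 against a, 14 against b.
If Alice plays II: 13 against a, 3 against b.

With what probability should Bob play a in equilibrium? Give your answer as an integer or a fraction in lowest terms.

Row minima are 6 and 3, so Alice's maximin is 6; column maxima are 13 and 14, so Bob's minimax is 13. These differ, so the equilibrium is in mixed strategies.
Let Bob play a with probability q. Alice is indifferent when 6q + 14(1−q) = 13q + 3(1−q), giving q = 11/18.

11/18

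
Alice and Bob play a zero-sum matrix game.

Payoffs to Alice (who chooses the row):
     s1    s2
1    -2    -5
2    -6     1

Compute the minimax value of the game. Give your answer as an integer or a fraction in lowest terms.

-16/5

Row minima are -5 and -6, so Alice's maximin is -5; column maxima are -2 and 1, so Bob's minimax is -2. These differ, so the equilibrium is in mixed strategies.
Let Alice play 1 with probability p. Bob is indifferent when −2p − 6(1−p) = −5p + (1−p), giving p = 7/10.
Let Bob play s1 with probability q. Alice is indifferent when −2q − 5(1−q) = −6q + (1−q), giving q = 3/5.
The value is -2·(3/5) + (-5)·(2/5) = -16/5.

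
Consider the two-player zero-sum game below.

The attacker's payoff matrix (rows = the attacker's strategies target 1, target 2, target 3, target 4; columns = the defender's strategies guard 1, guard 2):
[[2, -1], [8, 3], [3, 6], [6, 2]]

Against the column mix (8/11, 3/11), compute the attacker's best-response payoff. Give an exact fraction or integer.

target 1: (2)·(8/11) + (-1)·(3/11) = 13/11.
target 2: (8)·(8/11) + (3)·(3/11) = 73/11.
target 3: (3)·(8/11) + (6)·(3/11) = 42/11.
target 4: (6)·(8/11) + (2)·(3/11) = 54/11.
The best pure response is target 2 with expected payoff 73/11.

73/11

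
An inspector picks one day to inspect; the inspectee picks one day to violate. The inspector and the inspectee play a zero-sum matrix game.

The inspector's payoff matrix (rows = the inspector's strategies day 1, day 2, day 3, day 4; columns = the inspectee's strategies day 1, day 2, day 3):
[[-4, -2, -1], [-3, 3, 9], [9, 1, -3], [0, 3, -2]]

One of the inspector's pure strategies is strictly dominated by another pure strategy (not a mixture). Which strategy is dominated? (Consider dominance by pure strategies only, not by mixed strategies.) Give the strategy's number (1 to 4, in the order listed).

1

Compare day 1 with day 2: -3 > -4, 3 > -2, 9 > -1.
So day 2 strictly dominates day 1 for the inspector; day 1 is strictly dominated.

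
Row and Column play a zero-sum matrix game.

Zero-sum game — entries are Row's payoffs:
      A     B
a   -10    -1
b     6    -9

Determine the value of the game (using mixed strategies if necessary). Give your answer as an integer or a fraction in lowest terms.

Row minima are -10 and -9, so Row's maximin is -9; column maxima are 6 and -1, so Column's minimax is -1. These differ, so the equilibrium is in mixed strategies.
Let Row play a with probability p. Column is indifferent when −10p + 6(1−p) = −p − 9(1−p), giving p = 5/8.
Let Column play A with probability q. Row is indifferent when −10q − (1−q) = 6q − 9(1−q), giving q = 1/3.
The value is -10·(1/3) + (-1)·(2/3) = -4.

-4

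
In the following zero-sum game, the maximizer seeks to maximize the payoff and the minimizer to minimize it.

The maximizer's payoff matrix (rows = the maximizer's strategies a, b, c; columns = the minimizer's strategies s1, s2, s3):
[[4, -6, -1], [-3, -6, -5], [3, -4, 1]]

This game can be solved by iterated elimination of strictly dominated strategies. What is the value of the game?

-4

Column s1 is strictly dominated by s2 for the minimizer (-6<4, -6<-3, -4<3); eliminate s1.
Row b is strictly dominated by row c (-4>-6, 1>-5); eliminate b.
Column s3 is strictly dominated by s2 for the minimizer (-6<-1, -4<1); eliminate s3.
Row a is strictly dominated by row c (-4>-6); eliminate a.
Only (c, s2) remains, with payoff -4.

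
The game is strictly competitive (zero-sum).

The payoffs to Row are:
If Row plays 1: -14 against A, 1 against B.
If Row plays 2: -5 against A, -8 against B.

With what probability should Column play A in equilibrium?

Row minima are -14 and -8, so Row's maximin is -8; column maxima are -5 and 1, so Column's minimax is -5. These differ, so the equilibrium is in mixed strategies.
Let Column play A with probability q. Row is indifferent when −14q + (1−q) = −5q − 8(1−q), giving q = 1/2.

1/2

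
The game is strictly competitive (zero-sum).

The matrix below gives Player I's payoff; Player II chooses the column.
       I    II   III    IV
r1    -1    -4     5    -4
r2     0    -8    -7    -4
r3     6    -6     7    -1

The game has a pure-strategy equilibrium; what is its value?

-4

Row minima: -4, -8, -6 → Player I's maximin is -4.
Column maxima: 6, -4, 7, -1 → Player II's minimax is -4.
They coincide at (r1, II), so the value is -4.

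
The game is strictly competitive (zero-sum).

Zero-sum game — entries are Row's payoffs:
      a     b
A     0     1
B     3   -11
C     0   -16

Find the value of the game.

Row C is strictly dominated by row B, so Row never plays it.
The remaining 2×2 game on (A, B) × (a, b) has no saddle point. Let Row play A with probability p; indifference gives 3(1−p) = p − 11(1−p), so p = 14/15.
Similarly Column's optimal q on a is 4/5, and the value is 0·(4/5) + (1)·(1/5) = 1/5.

1/5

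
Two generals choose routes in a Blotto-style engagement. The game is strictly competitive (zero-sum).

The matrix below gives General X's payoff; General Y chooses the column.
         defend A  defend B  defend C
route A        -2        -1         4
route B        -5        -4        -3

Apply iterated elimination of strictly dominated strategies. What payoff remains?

-2

Row route B is strictly dominated by row route A (-2>-5, -1>-4, 4>-3); eliminate route B.
Column defend C is strictly dominated by defend A for General Y (-2<4); eliminate defend C.
Column defend B is strictly dominated by defend A for General Y (-2<-1); eliminate defend B.
Only (route A, defend A) remains, with payoff -2.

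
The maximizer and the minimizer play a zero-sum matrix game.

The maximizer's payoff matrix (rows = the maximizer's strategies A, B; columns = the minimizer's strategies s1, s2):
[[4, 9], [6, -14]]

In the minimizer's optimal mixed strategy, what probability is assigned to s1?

23/25

Row minima are 4 and -14, so the maximizer's maximin is 4; column maxima are 6 and 9, so the minimizer's minimax is 6. These differ, so the equilibrium is in mixed strategies.
Let the minimizer play s1 with probability q. The maximizer is indifferent when 4q + 9(1−q) = 6q − 14(1−q), giving q = 23/25.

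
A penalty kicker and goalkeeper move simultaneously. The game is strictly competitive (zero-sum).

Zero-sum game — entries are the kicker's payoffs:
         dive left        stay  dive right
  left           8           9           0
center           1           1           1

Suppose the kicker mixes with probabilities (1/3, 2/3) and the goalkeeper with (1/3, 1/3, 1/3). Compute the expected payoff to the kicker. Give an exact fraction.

Against (1/3, 1/3, 1/3), each row's expected payoff is left: 17/3; center: 1.
Taking the (1/3, 2/3)-weighted average: (1/3)·(17/3) + (2/3)·(1) = 23/9.

23/9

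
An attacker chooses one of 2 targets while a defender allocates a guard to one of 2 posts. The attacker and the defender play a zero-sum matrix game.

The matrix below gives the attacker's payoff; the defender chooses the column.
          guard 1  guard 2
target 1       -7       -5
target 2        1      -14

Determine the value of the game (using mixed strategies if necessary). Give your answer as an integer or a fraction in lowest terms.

-103/17

Row minima are -7 and -14, so the attacker's maximin is -7; column maxima are 1 and -5, so the defender's minimax is -5. These differ, so the equilibrium is in mixed strategies.
Let the attacker play target 1 with probability p. The defender is indifferent when −7p + (1−p) = −5p − 14(1−p), giving p = 15/17.
Let the defender play guard 1 with probability q. The attacker is indifferent when −7q − 5(1−q) = q − 14(1−q), giving q = 9/17.
The value is -7·(9/17) + (-5)·(8/17) = -103/17.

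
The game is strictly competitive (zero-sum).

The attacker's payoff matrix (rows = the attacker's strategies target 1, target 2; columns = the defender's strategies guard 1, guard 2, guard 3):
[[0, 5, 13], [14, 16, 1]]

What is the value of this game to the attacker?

Column guard 2 is strictly dominated by guard 1 for the defender (it gives the attacker more in every row).
The remaining 2×2 game on (target 1, target 2) × (guard 1, guard 3) has no saddle point. Let the attacker play target 1 with probability p; indifference gives 14(1−p) = 13p + (1−p), so p = 1/2.
Similarly the defender's optimal q on guard 1 is 6/13, and the value is 0·(6/13) + (13)·(7/13) = 7.

7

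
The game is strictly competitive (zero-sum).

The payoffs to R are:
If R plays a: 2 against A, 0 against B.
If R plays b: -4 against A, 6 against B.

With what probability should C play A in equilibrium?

Row minima are 0 and -4, so R's maximin is 0; column maxima are 2 and 6, so C's minimax is 2. These differ, so the equilibrium is in mixed strategies.
Let C play A with probability q. R is indifferent when 2q = −4q + 6(1−q), giving q = 1/2.

1/2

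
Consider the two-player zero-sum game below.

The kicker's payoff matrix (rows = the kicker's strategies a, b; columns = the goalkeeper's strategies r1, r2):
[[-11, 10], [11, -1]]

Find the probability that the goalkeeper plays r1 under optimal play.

1/3

Row minima are -11 and -1, so the kicker's maximin is -1; column maxima are 11 and 10, so the goalkeeper's minimax is 10. These differ, so the equilibrium is in mixed strategies.
Let the goalkeeper play r1 with probability q. The kicker is indifferent when −11q + 10(1−q) = 11q − (1−q), giving q = 1/3.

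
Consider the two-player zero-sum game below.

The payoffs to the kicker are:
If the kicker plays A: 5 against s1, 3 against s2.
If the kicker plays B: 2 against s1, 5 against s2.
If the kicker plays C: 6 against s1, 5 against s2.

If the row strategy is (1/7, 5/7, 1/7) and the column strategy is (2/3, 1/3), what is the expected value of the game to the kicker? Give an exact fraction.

Against (2/3, 1/3), each row's expected payoff is A: 13/3; B: 3; C: 17/3.
Taking the (1/7, 5/7, 1/7)-weighted average: (1/7)·(13/3) + (5/7)·(3) + (1/7)·(17/3) = 25/7.

25/7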